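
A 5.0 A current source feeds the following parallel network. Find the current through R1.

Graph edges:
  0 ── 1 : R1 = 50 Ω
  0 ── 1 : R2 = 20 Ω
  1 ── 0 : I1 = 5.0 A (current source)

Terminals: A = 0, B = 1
All resistors sit directly between nodes 0 and 1, so they are in parallel and share one voltage V; the full source current 5 A splits among them.
1/R_par = 1/50 + 1/20 = 0.07 S  =>  R_par = 14.29 Ω
V = I × R_par = 5 × 14.29 = 71.43 V
I_R1 = V/R1 = 71.43/50 = 1.429 A

Final answer: 1.429 A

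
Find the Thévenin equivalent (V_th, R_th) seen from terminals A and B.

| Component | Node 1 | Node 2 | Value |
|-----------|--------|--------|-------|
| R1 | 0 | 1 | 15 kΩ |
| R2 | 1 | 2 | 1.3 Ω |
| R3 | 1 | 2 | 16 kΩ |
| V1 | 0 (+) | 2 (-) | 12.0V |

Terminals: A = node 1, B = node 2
Step 1 — V_th is the open-circuit voltage V_A - V_B (nothing connected across the terminals).
Nodal analysis, taking node 2 as the 0 V reference.
Source V1 fixes V_0 = 12 V.
KCL at each unknown node (sum of currents leaving = 0; resistances in Ω):
  Node 1: (V_1 - 12)/15000 + (V_1 - 0)/1.3 + (V_1 - 0)/16000 = 0
Collecting terms: 0.7694 × V_1 = 0.0008  =>  V_1 = 0.00104 V
V_th = V_1 - V_2 = 0.00104 - 0 = 0.00104 V
Step 2 — R_th: zero the source — replace V1 by a short circuit (node 2 merges into node 0) — and find the resistance seen between A (node 1) and B (node 0).
Reduce the network between node 1 (A) and node 0 (B) by series/parallel combination:
  Rp1 = R1 ‖ R2 ‖ R3 (parallel, all between nodes 0 and 1) = 1/(1/15000 + 1/1.3 + 1/16000) = 1.3 Ω
R_th = 1.3 Ω

Final answer: V_th = 0.00104 V, R_th = 1.3 Ω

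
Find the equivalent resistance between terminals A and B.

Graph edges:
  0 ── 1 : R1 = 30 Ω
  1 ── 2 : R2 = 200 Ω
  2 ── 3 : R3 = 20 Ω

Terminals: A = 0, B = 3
Reduce the network between node 0 (A) and node 3 (B) by series/parallel combination:
  Rs1 = R1 + R2 (series, joined only at node 1) = 30 + 200 = 230 Ω
  Rs2 = R3 + Rs1 (series, joined only at node 2) = 20 + 230 = 250 Ω
R_eq = 250 Ω

Final answer: 250 Ω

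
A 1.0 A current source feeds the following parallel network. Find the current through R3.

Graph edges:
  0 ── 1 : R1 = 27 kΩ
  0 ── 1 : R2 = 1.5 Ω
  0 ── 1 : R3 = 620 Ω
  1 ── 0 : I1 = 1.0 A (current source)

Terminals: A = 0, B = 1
All resistors sit directly between nodes 0 and 1, so they are in parallel and share one voltage V; the full source current 1 A splits among them.
1/R_par = 1/27000 + 1/1.5 + 1/620 = 0.6683 S  =>  R_par = 1.496 Ω
V = I × R_par = 1 × 1.496 = 1.496 V
I_R3 = V/R3 = 1.496/620 = 0.002413 A

Final answer: 0.002413 A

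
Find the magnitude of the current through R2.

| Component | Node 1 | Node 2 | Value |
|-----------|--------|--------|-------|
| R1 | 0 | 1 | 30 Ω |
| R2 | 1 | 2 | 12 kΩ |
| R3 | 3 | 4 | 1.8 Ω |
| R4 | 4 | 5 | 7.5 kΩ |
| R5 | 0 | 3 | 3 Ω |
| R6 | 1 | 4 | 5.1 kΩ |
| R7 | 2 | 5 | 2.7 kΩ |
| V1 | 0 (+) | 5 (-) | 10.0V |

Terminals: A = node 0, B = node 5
Nodal analysis, taking node 5 as the 0 V reference.
Source V1 fixes V_0 = 10 V.
KCL at each unknown node (sum of currents leaving = 0; resistances in Ω):
  Node 1: (V_1 - 10)/30 + (V_1 - V_2)/12000 + (V_1 - V_4)/5100 = 0
  Node 2: (V_2 - V_1)/12000 + (V_2 - 0)/2700 = 0
  Node 3: (V_3 - V_4)/1.8 + (V_3 - 10)/3 = 0
  Node 4: (V_4 - V_3)/1.8 + (V_4 - 0)/7500 + (V_4 - V_1)/5100 = 0
Collecting terms (coefficients in siemens):
  0.03361·V_1 - 0.00008333·V_2 - 0.0001961·V_4 = 0.3333
  0.0004537·V_2 - 0.00008333·V_1 = 0
  0.8889·V_3 - 0.5556·V_4 = 3.333
  0.5559·V_4 - 0.0001961·V_1 - 0.5556·V_3 = 0
Solving these 4 simultaneous equations (Gaussian elimination) gives:
  V_1 = 9.98 V, V_2 = 1.833 V, V_3 = 9.996 V, V_4 = 9.994 V
I_R2 = (V_1 - V_2)/R2 = (9.98 - 1.833)/12000 = 0.0006789 A
|I_R2| = 0.0006789 A

Final answer: |I_R2| = 0.0006789 A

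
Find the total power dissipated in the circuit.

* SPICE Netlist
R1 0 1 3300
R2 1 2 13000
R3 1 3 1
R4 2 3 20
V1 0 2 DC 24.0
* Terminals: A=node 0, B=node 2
Nodal analysis, taking node 2 as the 0 V reference.
Source V1 fixes V_0 = 24 V.
KCL at each unknown node (sum of currents leaving = 0; resistances in Ω):
  Node 1: (V_1 - 24)/3300 + (V_1 - 0)/13000 + (V_1 - V_3)/1 = 0
  Node 3: (V_3 - V_1)/1 + (V_3 - 0)/20 = 0
Collecting terms (coefficients in siemens):
  1·V_1 - 1·V_3 = 0.007273
  1.05·V_3 - 1·V_1 = 0
Determinant D = (1)(1.05) - (-1)(-1) = 0.0504
V_1 = [(0.007273)(1.05) - (-1)(0)]/D = 0.1515 V
V_3 = [(1)(0) - (0.007273)(-1)]/D = 0.1443 V
Power in each resistor, P = (ΔV)²/R:
  P_R1 = (24 - 0.1515)²/3300 = 0.1723 W
  P_R2 = (0.1515 - 0)²/13000 = 0.000001766 W
  P_R3 = (0.1515 - 0.1443)²/1 = 0.00005206 W
  P_R4 = (0 - 0.1443)²/20 = 0.001041 W
P_total = P_R1 + P_R2 + P_R3 + P_R4 = 0.1734 W

Final answer: 0.1734 W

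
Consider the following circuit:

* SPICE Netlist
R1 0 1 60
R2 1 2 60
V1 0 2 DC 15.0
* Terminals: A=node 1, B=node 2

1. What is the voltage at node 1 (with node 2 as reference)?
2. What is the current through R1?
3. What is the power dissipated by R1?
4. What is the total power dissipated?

Nodal analysis, taking node 2 as the 0 V reference.
Source V1 fixes V_0 = 15 V.
KCL at each unknown node (sum of currents leaving = 0; resistances in Ω):
  Node 1: (V_1 - 15)/60 + (V_1 - 0)/60 = 0
Collecting terms: 0.03333 × V_1 = 0.25  =>  V_1 = 7.5 V
Part 1:
  Read off the nodal solution: V_1 = 7.5 V
Part 2:
  I_R1 = (V_0 - V_1)/R1 = (15 - 7.5)/60 = 0.125 A
  Magnitude: I_R1 = 0.125 A
Part 3:
  I_R1 = (V_0 - V_1)/R1 = (15 - 7.5)/60 = 0.125 A
  P_R1 = I_R1² × R1 = (0.125)² × 60 = 0.9375 W
Part 4:
  Power in each resistor, P = (ΔV)²/R:
    P_R1 = (15 - 7.5)²/60 = 0.9375 W
    P_R2 = (7.5 - 0)²/60 = 0.9375 W
  P_total = P_R1 + P_R2 = 1.875 W

Final answers:
1. V_1 = 7.5 V
2. I_R1 = 0.125 A
3. P_R1 = 0.9375 W
4. P_total = 1.875 W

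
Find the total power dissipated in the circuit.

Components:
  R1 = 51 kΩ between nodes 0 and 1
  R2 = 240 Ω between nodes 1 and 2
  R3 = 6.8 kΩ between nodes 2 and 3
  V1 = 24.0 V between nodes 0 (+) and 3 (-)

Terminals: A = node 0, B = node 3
Nodal analysis, taking node 3 as the 0 V reference.
Source V1 fixes V_0 = 24 V.
KCL at each unknown node (sum of currents leaving = 0; resistances in Ω):
  Node 1: (V_1 - 24)/51000 + (V_1 - V_2)/240 = 0
  Node 2: (V_2 - V_1)/240 + (V_2 - 0)/6800 = 0
Collecting terms (coefficients in siemens):
  0.004186·V_1 - 0.004167·V_2 = 0.0004706
  0.004314·V_2 - 0.004167·V_1 = 0
Determinant D = (0.004186)(0.004314) - (-0.004167)(-0.004167) = 0.0000006973
V_1 = [(0.0004706)(0.004314) - (-0.004167)(0)]/D = 2.911 V
V_2 = [(0.004186)(0) - (0.0004706)(-0.004167)]/D = 2.812 V
Power in each resistor, P = (ΔV)²/R:
  P_R1 = (24 - 2.911)²/51000 = 0.00872 W
  P_R2 = (2.911 - 2.812)²/240 = 0.00004104 W
  P_R3 = (2.812 - 0)²/6800 = 0.001163 W
P_total = P_R1 + P_R2 + P_R3 = 0.009924 W

Final answer: 0.009924 W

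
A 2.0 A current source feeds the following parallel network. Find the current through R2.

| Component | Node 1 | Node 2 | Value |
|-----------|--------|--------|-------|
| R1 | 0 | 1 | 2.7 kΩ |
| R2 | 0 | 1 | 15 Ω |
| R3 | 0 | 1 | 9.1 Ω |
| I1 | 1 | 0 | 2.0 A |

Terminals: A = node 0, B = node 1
All resistors sit directly between nodes 0 and 1, so they are in parallel and share one voltage V; the full source current 2 A splits among them.
1/R_par = 1/2700 + 1/15 + 1/9.1 = 0.1769 S  =>  R_par = 5.652 Ω
V = I × R_par = 2 × 5.652 = 11.3 V
I_R2 = V/R2 = 11.3/15 = 0.7536 A

Final answer: 0.7536 A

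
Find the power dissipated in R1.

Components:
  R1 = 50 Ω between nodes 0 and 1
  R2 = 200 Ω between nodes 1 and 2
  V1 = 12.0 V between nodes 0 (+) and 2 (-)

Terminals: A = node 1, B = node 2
Nodal analysis, taking node 2 as the 0 V reference.
Source V1 fixes V_0 = 12 V.
KCL at each unknown node (sum of currents leaving = 0; resistances in Ω):
  Node 1: (V_1 - 12)/50 + (V_1 - 0)/200 = 0
Collecting terms: 0.025 × V_1 = 0.24  =>  V_1 = 9.6 V
I_R1 = (V_0 - V_1)/R1 = (12 - 9.6)/50 = 0.048 A
P_R1 = I_R1² × R1 = (0.048)² × 50 = 0.1152 W

Final answer: 0.1152 W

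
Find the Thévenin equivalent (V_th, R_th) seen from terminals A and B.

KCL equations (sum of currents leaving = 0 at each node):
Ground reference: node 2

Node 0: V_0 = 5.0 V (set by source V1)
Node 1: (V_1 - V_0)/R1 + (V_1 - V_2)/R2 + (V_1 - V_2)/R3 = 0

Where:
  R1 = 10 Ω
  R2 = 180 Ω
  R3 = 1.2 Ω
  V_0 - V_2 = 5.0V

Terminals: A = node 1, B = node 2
Step 1 — V_th is the open-circuit voltage V_A - V_B (nothing connected across the terminals).
Nodal analysis, taking node 2 as the 0 V reference.
Source V1 fixes V_0 = 5 V.
KCL at each unknown node (sum of currents leaving = 0; resistances in Ω):
  Node 1: (V_1 - 5)/10 + (V_1 - 0)/180 + (V_1 - 0)/1.2 = 0
Collecting terms: 0.9389 × V_1 = 0.5  =>  V_1 = 0.5325 V
V_th = V_1 - V_2 = 0.5325 - 0 = 0.5325 V
Step 2 — R_th: zero the source — replace V1 by a short circuit (node 2 merges into node 0) — and find the resistance seen between A (node 1) and B (node 0).
Reduce the network between node 1 (A) and node 0 (B) by series/parallel combination:
  Rp1 = R1 ‖ R2 ‖ R3 (parallel, all between nodes 0 and 1) = 1/(1/10 + 1/180 + 1/1.2) = 1.065 Ω
R_th = 1.065 Ω

Final answer: V_th = 0.5325 V, R_th = 1.065 Ω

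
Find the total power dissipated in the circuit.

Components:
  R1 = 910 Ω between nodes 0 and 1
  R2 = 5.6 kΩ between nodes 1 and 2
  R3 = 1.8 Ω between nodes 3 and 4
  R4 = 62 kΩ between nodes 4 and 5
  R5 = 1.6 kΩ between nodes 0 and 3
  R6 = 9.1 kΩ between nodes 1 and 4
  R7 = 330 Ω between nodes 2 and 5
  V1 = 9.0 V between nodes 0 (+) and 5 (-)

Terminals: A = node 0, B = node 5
Nodal analysis, taking node 5 as the 0 V reference.
Source V1 fixes V_0 = 9 V.
KCL at each unknown node (sum of currents leaving = 0; resistances in Ω):
  Node 1: (V_1 - 9)/910 + (V_1 - V_2)/5600 + (V_1 - V_4)/9100 = 0
  Node 2: (V_2 - V_1)/5600 + (V_2 - 0)/330 = 0
  Node 3: (V_3 - V_4)/1.8 + (V_3 - 9)/1600 = 0
  Node 4: (V_4 - V_3)/1.8 + (V_4 - 0)/62000 + (V_4 - V_1)/9100 = 0
Collecting terms (coefficients in siemens):
  0.001387·V_1 - 0.0001786·V_2 - 0.0001099·V_4 = 0.00989
  0.003209·V_2 - 0.0001786·V_1 = 0
  0.5562·V_3 - 0.5556·V_4 = 0.005625
  0.5557·V_4 - 0.0001099·V_1 - 0.5556·V_3 = 0
Solving these 4 simultaneous equations (Gaussian elimination) gives:
  V_1 = 7.87 V, V_2 = 0.4379 V, V_3 = 8.641 V, V_4 = 8.641 V
Power in each resistor, P = (ΔV)²/R:
  P_R1 = (9 - 7.87)²/910 = 0.001404 W
  P_R2 = (7.87 - 0.4379)²/5600 = 0.009862 W
  P_R3 = (8.641 - 8.641)²/1.8 = 0.00000009043 W
  P_R4 = (8.641 - 0)²/62000 = 0.001204 W
  P_R5 = (9 - 8.641)²/1600 = 0.00008039 W
  P_R6 = (7.87 - 8.641)²/9100 = 0.0000654 W
  P_R7 = (0.4379 - 0)²/330 = 0.0005812 W
P_total = P_R1 + P_R2 + P_R3 + P_R4 + P_R5 + P_R6 + P_R7 = 0.0132 W

Final answer: 0.0132 W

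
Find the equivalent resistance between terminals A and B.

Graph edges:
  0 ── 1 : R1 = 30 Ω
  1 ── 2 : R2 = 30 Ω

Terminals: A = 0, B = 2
Reduce the network between node 0 (A) and node 2 (B) by series/parallel combination:
  Rs1 = R1 + R2 (series, joined only at node 1) = 30 + 30 = 60 Ω
R_eq = 60 Ω

Final answer: 60 Ω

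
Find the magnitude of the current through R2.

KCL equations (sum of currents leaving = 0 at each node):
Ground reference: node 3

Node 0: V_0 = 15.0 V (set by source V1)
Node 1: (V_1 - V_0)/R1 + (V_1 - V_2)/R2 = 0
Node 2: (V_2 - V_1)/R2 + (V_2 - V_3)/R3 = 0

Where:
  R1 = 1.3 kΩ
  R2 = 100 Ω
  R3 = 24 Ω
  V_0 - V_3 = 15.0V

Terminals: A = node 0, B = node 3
Nodal analysis, taking node 3 as the 0 V reference.
Source V1 fixes V_0 = 15 V.
KCL at each unknown node (sum of currents leaving = 0; resistances in Ω):
  Node 1: (V_1 - 15)/1300 + (V_1 - V_2)/100 = 0
  Node 2: (V_2 - V_1)/100 + (V_2 - 0)/24 = 0
Collecting terms (coefficients in siemens):
  0.01077·V_1 - 0.01·V_2 = 0.01154
  0.05167·V_2 - 0.01·V_1 = 0
Determinant D = (0.01077)(0.05167) - (-0.01)(-0.01) = 0.0004564
V_1 = [(0.01154)(0.05167) - (-0.01)(0)]/D = 1.306 V
V_2 = [(0.01077)(0) - (0.01154)(-0.01)]/D = 0.2528 V
I_R2 = (V_1 - V_2)/R2 = (1.306 - 0.2528)/100 = 0.01053 A
|I_R2| = 0.01053 A

Final answer: |I_R2| = 0.01053 A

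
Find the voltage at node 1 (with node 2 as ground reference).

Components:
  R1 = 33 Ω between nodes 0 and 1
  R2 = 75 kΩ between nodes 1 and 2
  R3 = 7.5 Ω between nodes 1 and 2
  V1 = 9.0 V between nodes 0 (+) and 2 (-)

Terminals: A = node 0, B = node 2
Nodal analysis, taking node 2 as the 0 V reference.
Source V1 fixes V_0 = 9 V.
KCL at each unknown node (sum of currents leaving = 0; resistances in Ω):
  Node 1: (V_1 - 9)/33 + (V_1 - 0)/75000 + (V_1 - 0)/7.5 = 0
Collecting terms: 0.1636 × V_1 = 0.2727  =>  V_1 = 1.667 V
The requested potential is V_1 = 1.667 V.

Final answer: V_1 = 1.667 V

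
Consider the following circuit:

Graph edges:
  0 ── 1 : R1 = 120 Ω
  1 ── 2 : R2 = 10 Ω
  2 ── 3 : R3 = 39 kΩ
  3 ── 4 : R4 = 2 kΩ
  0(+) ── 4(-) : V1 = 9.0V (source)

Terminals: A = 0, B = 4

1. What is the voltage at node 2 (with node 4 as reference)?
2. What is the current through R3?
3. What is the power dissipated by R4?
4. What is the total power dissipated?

Nodal analysis, taking node 4 as the 0 V reference.
Source V1 fixes V_0 = 9 V.
KCL at each unknown node (sum of currents leaving = 0; resistances in Ω):
  Node 1: (V_1 - 9)/120 + (V_1 - V_2)/10 = 0
  Node 2: (V_2 - V_1)/10 + (V_2 - V_3)/39000 = 0
  Node 3: (V_3 - V_2)/39000 + (V_3 - 0)/2000 = 0
Collecting terms (coefficients in siemens):
  0.1083·V_1 - 0.1·V_2 = 0.075
  0.1·V_2 - 0.1·V_1 - 0.00002564·V_3 = 0
  0.0005256·V_3 - 0.00002564·V_2 = 0
Solving these 3 simultaneous equations (Gaussian elimination) gives:
  V_1 = 8.974 V, V_2 = 8.972 V, V_3 = 0.4376 V
Part 1:
  Read off the nodal solution: V_2 = 8.972 V
Part 2:
  I_R3 = (V_2 - V_3)/R3 = (8.972 - 0.4376)/39000 = 0.0002188 A
  Magnitude: I_R3 = 0.0002188 A
Part 3:
  I_R4 = (V_3 - V_4)/R4 = (0.4376 - 0)/2000 = 0.0002188 A
  P_R4 = I_R4² × R4 = (0.0002188)² × 2000 = 0.00009576 W
Part 4:
  Power in each resistor, P = (ΔV)²/R:
    P_R1 = (9 - 8.974)²/120 = 0.000005746 W
    P_R2 = (8.974 - 8.972)²/10 = 0.0000004788 W
    P_R3 = (8.972 - 0.4376)²/39000 = 0.001867 W
    P_R4 = (0.4376 - 0)²/2000 = 0.00009576 W
  P_total = P_R1 + P_R2 + P_R3 + P_R4 = 0.001969 W

Final answers:
1. V_2 = 8.972 V
2. I_R3 = 0.0002188 A
3. P_R4 = 9.576e-05 W
4. P_total = 0.001969 W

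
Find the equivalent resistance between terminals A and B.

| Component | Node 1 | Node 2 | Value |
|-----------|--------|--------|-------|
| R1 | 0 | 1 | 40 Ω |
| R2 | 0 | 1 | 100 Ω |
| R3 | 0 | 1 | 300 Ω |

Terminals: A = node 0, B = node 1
Reduce the network between node 0 (A) and node 1 (B) by series/parallel combination:
  Rp1 = R1 ‖ R2 ‖ R3 (parallel, all between nodes 0 and 1) = 1/(1/40 + 1/100 + 1/300) = 26.09 Ω
R_eq = 26.09 Ω

Final answer: 26.09 Ω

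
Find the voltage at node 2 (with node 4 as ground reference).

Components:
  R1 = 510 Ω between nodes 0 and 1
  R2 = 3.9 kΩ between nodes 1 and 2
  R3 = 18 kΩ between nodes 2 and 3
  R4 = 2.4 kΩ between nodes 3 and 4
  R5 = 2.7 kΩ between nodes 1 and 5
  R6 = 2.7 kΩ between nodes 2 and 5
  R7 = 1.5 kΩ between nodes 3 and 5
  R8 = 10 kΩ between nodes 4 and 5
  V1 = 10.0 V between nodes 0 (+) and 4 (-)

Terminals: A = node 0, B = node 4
Nodal analysis, taking node 4 as the 0 V reference.
Source V1 fixes V_0 = 10 V.
KCL at each unknown node (sum of currents leaving = 0; resistances in Ω):
  Node 1: (V_1 - 10)/510 + (V_1 - V_2)/3900 + (V_1 - V_5)/2700 = 0
  Node 2: (V_2 - V_1)/3900 + (V_2 - V_3)/18000 + (V_2 - V_5)/2700 = 0
  Node 3: (V_3 - V_2)/18000 + (V_3 - 0)/2400 + (V_3 - V_5)/1500 = 0
  Node 5: (V_5 - V_1)/2700 + (V_5 - V_2)/2700 + (V_5 - V_3)/1500 + (V_5 - 0)/10000 = 0
Collecting terms (coefficients in siemens):
  0.002588·V_1 - 0.0002564·V_2 - 0.0003704·V_5 = 0.01961
  0.0006823·V_2 - 0.0002564·V_1 - 0.00005556·V_3 - 0.0003704·V_5 = 0
  0.001139·V_3 - 0.00005556·V_2 - 0.0006667·V_5 = 0
  0.001507·V_5 - 0.0003704·V_1 - 0.0003704·V_2 - 0.0006667·V_3 = 0
Solving these 4 simultaneous equations (Gaussian elimination) gives:
  V_1 = 8.994 V, V_2 = 6.564 V, V_3 = 3.451 V, V_5 = 5.349 V
The requested potential is V_2 = 6.564 V.

Final answer: V_2 = 6.564 V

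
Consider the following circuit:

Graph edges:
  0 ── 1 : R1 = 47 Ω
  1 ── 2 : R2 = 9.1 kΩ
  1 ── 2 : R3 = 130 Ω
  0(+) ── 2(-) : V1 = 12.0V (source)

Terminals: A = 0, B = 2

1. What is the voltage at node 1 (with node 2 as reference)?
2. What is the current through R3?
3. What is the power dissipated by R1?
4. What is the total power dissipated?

Nodal analysis, taking node 2 as the 0 V reference.
Source V1 fixes V_0 = 12 V.
KCL at each unknown node (sum of currents leaving = 0; resistances in Ω):
  Node 1: (V_1 - 12)/47 + (V_1 - 0)/9100 + (V_1 - 0)/130 = 0
Collecting terms: 0.02908 × V_1 = 0.2553  =>  V_1 = 8.78 V
Part 1:
  Read off the nodal solution: V_1 = 8.78 V
Part 2:
  I_R3 = (V_1 - V_2)/R3 = (8.78 - 0)/130 = 0.06754 A
  Magnitude: I_R3 = 0.06754 A
Part 3:
  I_R1 = (V_0 - V_1)/R1 = (12 - 8.78)/47 = 0.06851 A
  P_R1 = I_R1² × R1 = (0.06851)² × 47 = 0.2206 W
Part 4:
  Power in each resistor, P = (ΔV)²/R:
    P_R1 = (12 - 8.78)²/47 = 0.2206 W
    P_R2 = (8.78 - 0)²/9100 = 0.008472 W
    P_R3 = (8.78 - 0)²/130 = 0.593 W
  P_total = P_R1 + P_R2 + P_R3 = 0.8221 W

Final answers:
1. V_1 = 8.78 V
2. I_R3 = 0.06754 A
3. P_R1 = 0.2206 W
4. P_total = 0.8221 W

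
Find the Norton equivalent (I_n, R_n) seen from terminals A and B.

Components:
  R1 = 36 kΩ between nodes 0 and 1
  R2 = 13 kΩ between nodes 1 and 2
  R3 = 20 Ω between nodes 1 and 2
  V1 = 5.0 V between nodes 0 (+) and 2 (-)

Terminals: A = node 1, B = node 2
Find the Thévenin equivalent first; then I_n = V_th/R_th and R_n = R_th.
Step 1 — V_th is the open-circuit voltage V_A - V_B (nothing connected across the terminals).
Nodal analysis, taking node 2 as the 0 V reference.
Source V1 fixes V_0 = 5 V.
KCL at each unknown node (sum of currents leaving = 0; resistances in Ω):
  Node 1: (V_1 - 5)/36000 + (V_1 - 0)/13000 + (V_1 - 0)/20 = 0
Collecting terms: 0.0501 × V_1 = 0.0001389  =>  V_1 = 0.002772 V
V_th = V_1 - V_2 = 0.002772 - 0 = 0.002772 V
Step 2 — R_th: zero the source — replace V1 by a short circuit (node 2 merges into node 0) — and find the resistance seen between A (node 1) and B (node 0).
Reduce the network between node 1 (A) and node 0 (B) by series/parallel combination:
  Rp1 = R1 ‖ R2 ‖ R3 (parallel, all between nodes 0 and 1) = 1/(1/36000 + 1/13000 + 1/20) = 19.96 Ω
R_th = 19.96 Ω
I_n = V_th/R_th = 0.002772/19.96 = 0.0001389 A, and R_n = R_th = 19.96 Ω

Final answer: I_n = 0.0001389 A, R_n = 19.96 Ω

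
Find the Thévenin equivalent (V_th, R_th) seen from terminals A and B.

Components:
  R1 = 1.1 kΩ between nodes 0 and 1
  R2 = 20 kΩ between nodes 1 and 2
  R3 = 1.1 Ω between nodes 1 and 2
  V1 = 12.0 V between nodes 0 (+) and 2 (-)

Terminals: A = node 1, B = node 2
Step 1 — V_th is the open-circuit voltage V_A - V_B (nothing connected across the terminals).
Nodal analysis, taking node 2 as the 0 V reference.
Source V1 fixes V_0 = 12 V.
KCL at each unknown node (sum of currents leaving = 0; resistances in Ω):
  Node 1: (V_1 - 12)/1100 + (V_1 - 0)/20000 + (V_1 - 0)/1.1 = 0
Collecting terms: 0.91 × V_1 = 0.01091  =>  V_1 = 0.01199 V
V_th = V_1 - V_2 = 0.01199 - 0 = 0.01199 V
Step 2 — R_th: zero the source — replace V1 by a short circuit (node 2 merges into node 0) — and find the resistance seen between A (node 1) and B (node 0).
Reduce the network between node 1 (A) and node 0 (B) by series/parallel combination:
  Rp1 = R1 ‖ R2 ‖ R3 (parallel, all between nodes 0 and 1) = 1/(1/1100 + 1/20000 + 1/1.1) = 1.099 Ω
R_th = 1.099 Ω

Final answer: V_th = 0.01199 V, R_th = 1.099 Ω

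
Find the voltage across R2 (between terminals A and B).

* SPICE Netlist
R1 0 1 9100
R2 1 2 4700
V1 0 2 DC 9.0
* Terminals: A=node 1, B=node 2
R1 and R2 are in series across V1 (node 0 → node 1 → node 2), and the output A–B is taken across R2, so this is a voltage divider.
Series current: I = V1/(R1 + R2) = 9/(9100 + 4700) = 9/13800 = 0.0006522 A
V_R2 = I × R2 = V1 × R2/(R1 + R2) = 9 × 4700/13800 = 3.065 V

Final answer: 3.065 V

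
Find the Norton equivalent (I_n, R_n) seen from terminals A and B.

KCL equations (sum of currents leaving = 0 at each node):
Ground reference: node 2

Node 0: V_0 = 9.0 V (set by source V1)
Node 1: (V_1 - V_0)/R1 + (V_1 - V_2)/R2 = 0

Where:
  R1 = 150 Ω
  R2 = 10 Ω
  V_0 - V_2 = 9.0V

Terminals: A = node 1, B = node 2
Find the Thévenin equivalent first; then I_n = V_th/R_th and R_n = R_th.
Step 1 — V_th is the open-circuit voltage V_A - V_B (nothing connected across the terminals).
Nodal analysis, taking node 2 as the 0 V reference.
Source V1 fixes V_0 = 9 V.
KCL at each unknown node (sum of currents leaving = 0; resistances in Ω):
  Node 1: (V_1 - 9)/150 + (V_1 - 0)/10 = 0
Collecting terms: 0.1067 × V_1 = 0.06  =>  V_1 = 0.5625 V
V_th = V_1 - V_2 = 0.5625 - 0 = 0.5625 V
Step 2 — R_th: zero the source — replace V1 by a short circuit (node 2 merges into node 0) — and find the resistance seen between A (node 1) and B (node 0).
Reduce the network between node 1 (A) and node 0 (B) by series/parallel combination:
  Rp1 = R1 ‖ R2 (parallel, both between nodes 0 and 1) = 1/(1/150 + 1/10) = 9.375 Ω
R_th = 9.375 Ω
I_n = V_th/R_th = 0.5625/9.375 = 0.06 A, and R_n = R_th = 9.375 Ω

Final answer: I_n = 0.06 A, R_n = 9.375 Ω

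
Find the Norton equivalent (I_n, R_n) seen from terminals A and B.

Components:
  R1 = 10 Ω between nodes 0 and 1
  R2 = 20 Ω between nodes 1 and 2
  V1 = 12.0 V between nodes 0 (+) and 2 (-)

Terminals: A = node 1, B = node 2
Find the Thévenin equivalent first; then I_n = V_th/R_th and R_n = R_th.
Step 1 — V_th is the open-circuit voltage V_A - V_B (nothing connected across the terminals).
Nodal analysis, taking node 2 as the 0 V reference.
Source V1 fixes V_0 = 12 V.
KCL at each unknown node (sum of currents leaving = 0; resistances in Ω):
  Node 1: (V_1 - 12)/10 + (V_1 - 0)/20 = 0
Collecting terms: 0.15 × V_1 = 1.2  =>  V_1 = 8 V
V_th = V_1 - V_2 = 8 - 0 = 8 V
Step 2 — R_th: zero the source — replace V1 by a short circuit (node 2 merges into node 0) — and find the resistance seen between A (node 1) and B (node 0).
Reduce the network between node 1 (A) and node 0 (B) by series/parallel combination:
  Rp1 = R1 ‖ R2 (parallel, both between nodes 0 and 1) = 1/(1/10 + 1/20) = 6.667 Ω
R_th = 6.667 Ω
I_n = V_th/R_th = 8/6.667 = 1.2 A, and R_n = R_th = 6.667 Ω

Final answer: I_n = 1.2 A, R_n = 6.667 Ω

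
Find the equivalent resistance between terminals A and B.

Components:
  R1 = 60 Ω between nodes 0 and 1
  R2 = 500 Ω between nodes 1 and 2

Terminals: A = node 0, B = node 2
Reduce the network between node 0 (A) and node 2 (B) by series/parallel combination:
  Rs1 = R1 + R2 (series, joined only at node 1) = 60 + 500 = 560 Ω
R_eq = 560 Ω

Final answer: 560 Ω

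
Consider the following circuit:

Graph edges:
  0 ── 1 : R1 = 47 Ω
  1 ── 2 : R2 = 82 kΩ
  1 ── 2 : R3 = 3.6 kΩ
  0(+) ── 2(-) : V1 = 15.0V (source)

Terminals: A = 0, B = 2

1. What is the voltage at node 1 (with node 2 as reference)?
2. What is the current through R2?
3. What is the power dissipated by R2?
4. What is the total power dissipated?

Nodal analysis, taking node 2 as the 0 V reference.
Source V1 fixes V_0 = 15 V.
KCL at each unknown node (sum of currents leaving = 0; resistances in Ω):
  Node 1: (V_1 - 15)/47 + (V_1 - 0)/82000 + (V_1 - 0)/3600 = 0
Collecting terms: 0.02157 × V_1 = 0.3191  =>  V_1 = 14.8 V
Part 1:
  Read off the nodal solution: V_1 = 14.8 V
Part 2:
  I_R2 = (V_1 - V_2)/R2 = (14.8 - 0)/82000 = 0.0001805 A
  Magnitude: I_R2 = 0.0001805 A
Part 3:
  I_R2 = (V_1 - V_2)/R2 = (14.8 - 0)/82000 = 0.0001805 A
  P_R2 = I_R2² × R2 = (0.0001805)² × 82000 = 0.002671 W
Part 4:
  Power in each resistor, P = (ΔV)²/R:
    P_R1 = (15 - 14.8)²/47 = 0.0008654 W
    P_R2 = (14.8 - 0)²/82000 = 0.002671 W
    P_R3 = (14.8 - 0)²/3600 = 0.06083 W
  P_total = P_R1 + P_R2 + P_R3 = 0.06437 W

Final answers:
1. V_1 = 14.8 V
2. I_R2 = 0.0001805 A
3. P_R2 = 0.002671 W
4. P_total = 0.06437 W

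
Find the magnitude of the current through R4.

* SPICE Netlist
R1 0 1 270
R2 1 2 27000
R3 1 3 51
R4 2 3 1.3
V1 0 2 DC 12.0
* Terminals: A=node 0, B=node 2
Nodal analysis, taking node 2 as the 0 V reference.
Source V1 fixes V_0 = 12 V.
KCL at each unknown node (sum of currents leaving = 0; resistances in Ω):
  Node 1: (V_1 - 12)/270 + (V_1 - 0)/27000 + (V_1 - V_3)/51 = 0
  Node 3: (V_3 - V_1)/51 + (V_3 - 0)/1.3 = 0
Collecting terms (coefficients in siemens):
  0.02335·V_1 - 0.01961·V_3 = 0.04444
  0.7888·V_3 - 0.01961·V_1 = 0
Determinant D = (0.02335)(0.7888) - (-0.01961)(-0.01961) = 0.01803
V_1 = [(0.04444)(0.7888) - (-0.01961)(0)]/D = 1.944 V
V_3 = [(0.02335)(0) - (0.04444)(-0.01961)]/D = 0.04832 V
I_R4 = (V_2 - V_3)/R4 = (0 - 0.04832)/1.3 = -0.03717 A
|I_R4| = 0.03717 A

Final answer: |I_R4| = 0.03717 A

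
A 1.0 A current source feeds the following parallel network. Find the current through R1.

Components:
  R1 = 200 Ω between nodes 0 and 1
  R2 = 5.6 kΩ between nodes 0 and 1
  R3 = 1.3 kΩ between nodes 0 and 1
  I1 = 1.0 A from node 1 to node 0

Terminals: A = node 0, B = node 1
All resistors sit directly between nodes 0 and 1, so they are in parallel and share one voltage V; the full source current 1 A splits among them.
1/R_par = 1/200 + 1/5600 + 1/1300 = 0.005948 S  =>  R_par = 168.1 Ω
V = I × R_par = 1 × 168.1 = 168.1 V
I_R1 = V/R1 = 168.1/200 = 0.8406 A

Final answer: 0.8406 A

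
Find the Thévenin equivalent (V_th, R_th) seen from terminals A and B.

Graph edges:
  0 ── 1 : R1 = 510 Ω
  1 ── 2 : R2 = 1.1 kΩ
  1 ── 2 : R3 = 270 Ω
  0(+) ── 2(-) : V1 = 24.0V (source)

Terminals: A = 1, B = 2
Step 1 — V_th is the open-circuit voltage V_A - V_B (nothing connected across the terminals).
Nodal analysis, taking node 2 as the 0 V reference.
Source V1 fixes V_0 = 24 V.
KCL at each unknown node (sum of currents leaving = 0; resistances in Ω):
  Node 1: (V_1 - 24)/510 + (V_1 - 0)/1100 + (V_1 - 0)/270 = 0
Collecting terms: 0.006574 × V_1 = 0.04706  =>  V_1 = 7.159 V
V_th = V_1 - V_2 = 7.159 - 0 = 7.159 V
Step 2 — R_th: zero the source — replace V1 by a short circuit (node 2 merges into node 0) — and find the resistance seen between A (node 1) and B (node 0).
Reduce the network between node 1 (A) and node 0 (B) by series/parallel combination:
  Rp1 = R1 ‖ R2 ‖ R3 (parallel, all between nodes 0 and 1) = 1/(1/510 + 1/1100 + 1/270) = 152.1 Ω
R_th = 152.1 Ω

Final answer: V_th = 7.159 V, R_th = 152.1 Ω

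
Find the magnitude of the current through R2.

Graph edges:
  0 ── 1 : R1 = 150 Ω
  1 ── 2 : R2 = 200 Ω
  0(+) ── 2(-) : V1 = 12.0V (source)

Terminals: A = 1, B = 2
Nodal analysis, taking node 2 as the 0 V reference.
Source V1 fixes V_0 = 12 V.
KCL at each unknown node (sum of currents leaving = 0; resistances in Ω):
  Node 1: (V_1 - 12)/150 + (V_1 - 0)/200 = 0
Collecting terms: 0.01167 × V_1 = 0.08  =>  V_1 = 6.857 V
I_R2 = (V_1 - V_2)/R2 = (6.857 - 0)/200 = 0.03429 A
|I_R2| = 0.03429 A

Final answer: |I_R2| = 0.03429 A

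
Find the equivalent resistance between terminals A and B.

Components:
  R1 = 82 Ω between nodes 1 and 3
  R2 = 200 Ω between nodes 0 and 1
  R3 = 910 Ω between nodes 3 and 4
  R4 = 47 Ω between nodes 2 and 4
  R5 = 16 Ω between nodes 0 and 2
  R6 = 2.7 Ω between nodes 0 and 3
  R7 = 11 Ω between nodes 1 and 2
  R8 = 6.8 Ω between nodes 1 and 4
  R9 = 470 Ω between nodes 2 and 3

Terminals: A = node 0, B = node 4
The network is not a plain series/parallel combination. Inject a 1 A test current into terminal A (node 0) and return it from terminal B (node 4); then R_eq = V_A / (1 A).
Nodal analysis, taking node 4 as the 0 V reference.
Current source I_test pushes 1 A into node 0 and draws it out of node 4.
KCL at each unknown node (sum of currents leaving = 0; resistances in Ω):
  Node 0: (V_0 - V_1)/200 + (V_0 - V_2)/16 + (V_0 - V_3)/2.7 - 1 = 0
  Node 1: (V_1 - V_0)/200 + (V_1 - V_3)/82 + (V_1 - V_2)/11 + (V_1 - 0)/6.8 = 0
  Node 2: (V_2 - V_0)/16 + (V_2 - V_1)/11 + (V_2 - 0)/47 + (V_2 - V_3)/470 = 0
  Node 3: (V_3 - V_0)/2.7 + (V_3 - V_1)/82 + (V_3 - V_2)/470 + (V_3 - 0)/910 = 0
Collecting terms (coefficients in siemens):
  0.4379·V_0 - 0.005·V_1 - 0.0625·V_2 - 0.3704·V_3 = 1
  0.2552·V_1 - 0.005·V_0 - 0.09091·V_2 - 0.0122·V_3 = 0
  0.1768·V_2 - 0.0625·V_0 - 0.09091·V_1 - 0.002128·V_3 = 0
  0.3858·V_3 - 0.3704·V_0 - 0.0122·V_1 - 0.002128·V_2 = 0
Solving these 4 simultaneous equations (Gaussian elimination) gives:
  V_0 = 21.39 V, V_1 = 5.133 V, V_2 = 10.45 V, V_3 = 20.75 V
R_eq = V_0 / 1 A = 21.39 Ω

Final answer: 21.39 Ω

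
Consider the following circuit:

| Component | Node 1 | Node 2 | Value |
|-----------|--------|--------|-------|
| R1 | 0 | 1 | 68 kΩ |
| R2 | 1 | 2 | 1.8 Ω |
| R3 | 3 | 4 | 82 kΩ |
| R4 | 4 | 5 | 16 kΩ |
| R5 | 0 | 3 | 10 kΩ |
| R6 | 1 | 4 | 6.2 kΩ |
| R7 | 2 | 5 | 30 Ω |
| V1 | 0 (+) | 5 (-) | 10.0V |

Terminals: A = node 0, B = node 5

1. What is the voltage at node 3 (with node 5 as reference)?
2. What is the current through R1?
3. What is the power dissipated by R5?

Nodal analysis, taking node 5 as the 0 V reference.
Source V1 fixes V_0 = 10 V.
KCL at each unknown node (sum of currents leaving = 0; resistances in Ω):
  Node 1: (V_1 - 10)/68000 + (V_1 - V_2)/1.8 + (V_1 - V_4)/6200 = 0
  Node 2: (V_2 - V_1)/1.8 + (V_2 - 0)/30 = 0
  Node 3: (V_3 - V_4)/82000 + (V_3 - 10)/10000 = 0
  Node 4: (V_4 - V_3)/82000 + (V_4 - 0)/16000 + (V_4 - V_1)/6200 = 0
Collecting terms (coefficients in siemens):
  0.5557·V_1 - 0.5556·V_2 - 0.0001613·V_4 = 0.0001471
  0.5889·V_2 - 0.5556·V_1 = 0
  0.0001122·V_3 - 0.0000122·V_4 = 0.001
  0.000236·V_4 - 0.0001613·V_1 - 0.0000122·V_3 = 0
Solving these 4 simultaneous equations (Gaussian elimination) gives:
  V_1 = 0.007038 V, V_2 = 0.006639 V, V_3 = 8.964 V, V_4 = 0.468 V
Part 1:
  Read off the nodal solution: V_3 = 8.964 V
Part 2:
  I_R1 = (V_0 - V_1)/R1 = (10 - 0.007038)/68000 = 0.000147 A
  Magnitude: I_R1 = 0.000147 A
Part 3:
  I_R5 = (V_0 - V_3)/R5 = (10 - 8.964)/10000 = 0.0001036 A
  P_R5 = I_R5² × R5 = (0.0001036)² × 10000 = 0.0001073 W

Final answers:
1. V_3 = 8.964 V
2. I_R1 = 0.000147 A
3. P_R5 = 0.0001073 W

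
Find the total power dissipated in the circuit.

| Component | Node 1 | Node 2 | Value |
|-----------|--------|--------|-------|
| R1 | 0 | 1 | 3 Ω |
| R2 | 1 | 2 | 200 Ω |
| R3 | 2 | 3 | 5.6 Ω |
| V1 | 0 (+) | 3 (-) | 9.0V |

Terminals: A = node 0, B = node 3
Nodal analysis, taking node 3 as the 0 V reference.
Source V1 fixes V_0 = 9 V.
KCL at each unknown node (sum of currents leaving = 0; resistances in Ω):
  Node 1: (V_1 - 9)/3 + (V_1 - V_2)/200 = 0
  Node 2: (V_2 - V_1)/200 + (V_2 - 0)/5.6 = 0
Collecting terms (coefficients in siemens):
  0.3383·V_1 - 0.005·V_2 = 3
  0.1836·V_2 - 0.005·V_1 = 0
Determinant D = (0.3383)(0.1836) - (-0.005)(-0.005) = 0.06208
V_1 = [(3)(0.1836) - (-0.005)(0)]/D = 8.871 V
V_2 = [(0.3383)(0) - (3)(-0.005)]/D = 0.2416 V
Power in each resistor, P = (ΔV)²/R:
  P_R1 = (9 - 8.871)²/3 = 0.005584 W
  P_R2 = (8.871 - 0.2416)²/200 = 0.3723 W
  P_R3 = (0.2416 - 0)²/5.6 = 0.01042 W
P_total = P_R1 + P_R2 + P_R3 = 0.3883 W

Final answer: 0.3883 W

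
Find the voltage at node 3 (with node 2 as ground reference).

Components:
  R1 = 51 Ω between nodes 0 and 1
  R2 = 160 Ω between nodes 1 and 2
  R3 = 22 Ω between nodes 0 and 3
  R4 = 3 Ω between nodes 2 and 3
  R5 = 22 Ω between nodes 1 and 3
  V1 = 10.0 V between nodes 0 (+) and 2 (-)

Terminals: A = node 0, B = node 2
Nodal analysis, taking node 2 as the 0 V reference.
Source V1 fixes V_0 = 10 V.
KCL at each unknown node (sum of currents leaving = 0; resistances in Ω):
  Node 1: (V_1 - 10)/51 + (V_1 - 0)/160 + (V_1 - V_3)/22 = 0
  Node 3: (V_3 - 10)/22 + (V_3 - 0)/3 + (V_3 - V_1)/22 = 0
Collecting terms (coefficients in siemens):
  0.07131·V_1 - 0.04545·V_3 = 0.1961
  0.4242·V_3 - 0.04545·V_1 = 0.4545
Determinant D = (0.07131)(0.4242) - (-0.04545)(-0.04545) = 0.02819
V_1 = [(0.1961)(0.4242) - (-0.04545)(0.4545)]/D = 3.684 V
V_3 = [(0.07131)(0.4545) - (0.1961)(-0.04545)]/D = 1.466 V
The requested potential is V_3 = 1.466 V.

Final answer: V_3 = 1.466 V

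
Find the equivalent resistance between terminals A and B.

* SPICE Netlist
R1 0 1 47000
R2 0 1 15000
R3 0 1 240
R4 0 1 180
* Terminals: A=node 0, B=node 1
Reduce the network between node 0 (A) and node 1 (B) by series/parallel combination:
  Rp1 = R1 ‖ R2 ‖ R3 ‖ R4 (parallel, all between nodes 0 and 1) = 1/(1/47000 + 1/15000 + 1/240 + 1/180) = 101.9 Ω
R_eq = 101.9 Ω

Final answer: 101.9 Ω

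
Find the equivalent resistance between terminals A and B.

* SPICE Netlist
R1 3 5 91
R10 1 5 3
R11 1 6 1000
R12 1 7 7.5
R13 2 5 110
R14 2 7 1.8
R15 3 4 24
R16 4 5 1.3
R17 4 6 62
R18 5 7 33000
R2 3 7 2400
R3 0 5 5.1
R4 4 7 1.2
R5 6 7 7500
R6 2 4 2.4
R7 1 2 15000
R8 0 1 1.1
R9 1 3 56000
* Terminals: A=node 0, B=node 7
The network is not a plain series/parallel combination. Inject a 1 A test current into terminal A (node 0) and return it from terminal B (node 7); then R_eq = V_A / (1 A).
Nodal analysis, taking node 7 as the 0 V reference.
Current source I_test pushes 1 A into node 0 and draws it out of node 7.
KCL at each unknown node (sum of currents leaving = 0; resistances in Ω):
  Node 0: (V_0 - V_5)/5.1 + (V_0 - V_1)/1.1 - 1 = 0
  Node 1: (V_1 - V_0)/1.1 + (V_1 - V_2)/15000 + (V_1 - V_3)/56000 + (V_1 - V_5)/3 + (V_1 - V_6)/1000 + (V_1 - 0)/7.5 = 0
  Node 2: (V_2 - V_1)/15000 + (V_2 - V_4)/2.4 + (V_2 - V_5)/110 + (V_2 - 0)/1.8 = 0
  Node 3: (V_3 - V_1)/56000 + (V_3 - V_5)/91 + (V_3 - 0)/2400 + (V_3 - V_4)/24 = 0
  Node 4: (V_4 - V_2)/2.4 + (V_4 - V_3)/24 + (V_4 - 0)/1.2 + (V_4 - V_5)/1.3 + (V_4 - V_6)/62 = 0
  Node 5: (V_5 - V_0)/5.1 + (V_5 - V_1)/3 + (V_5 - V_2)/110 + (V_5 - V_3)/91 + (V_5 - V_4)/1.3 + (V_5 - 0)/33000 = 0
  Node 6: (V_6 - V_1)/1000 + (V_6 - V_4)/62 + (V_6 - 0)/7500 = 0
Collecting terms (coefficients in siemens):
  1.105·V_0 - 0.9091·V_1 - 0.1961·V_5 = 1
  1.377·V_1 - 0.9091·V_0 - 0.00006667·V_2 - 0.00001786·V_3 - 0.3333·V_5 - 0.001·V_6 = 0
  0.9814·V_2 - 0.00006667·V_1 - 0.4167·V_4 - 0.009091·V_5 = 0
  0.05309·V_3 - 0.00001786·V_1 - 0.04167·V_4 - 0.01099·V_5 = 0
  2.077·V_4 - 0.4167·V_2 - 0.04167·V_3 - 0.7692·V_5 - 0.01613·V_6 = 0
  1.319·V_5 - 0.1961·V_0 - 0.3333·V_1 - 0.009091·V_2 - 0.01099·V_3 - 0.7692·V_4 = 0
  0.01726·V_6 - 0.001·V_1 - 0.01613·V_4 = 0
Solving these 7 simultaneous equations (Gaussian elimination) gives:
  V_0 = 3.191 V, V_1 = 2.463 V, V_2 = 0.2772 V, V_3 = 0.7916 V
  V_4 = 0.6206 V, V_5 = 1.467 V, V_6 = 0.7225 V
R_eq = V_0 / 1 A = 3.191 Ω

Final answer: 3.191 Ω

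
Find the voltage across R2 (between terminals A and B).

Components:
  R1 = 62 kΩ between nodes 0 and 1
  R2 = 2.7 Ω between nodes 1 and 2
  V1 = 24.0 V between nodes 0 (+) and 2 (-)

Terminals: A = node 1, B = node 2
R1 and R2 are in series across V1 (node 0 → node 1 → node 2), and the output A–B is taken across R2, so this is a voltage divider.
Series current: I = V1/(R1 + R2) = 24/(62000 + 2.7) = 24/62000 = 0.0003871 A
V_R2 = I × R2 = V1 × R2/(R1 + R2) = 24 × 2.7/62000 = 0.001045 V

Final answer: 0.001045 V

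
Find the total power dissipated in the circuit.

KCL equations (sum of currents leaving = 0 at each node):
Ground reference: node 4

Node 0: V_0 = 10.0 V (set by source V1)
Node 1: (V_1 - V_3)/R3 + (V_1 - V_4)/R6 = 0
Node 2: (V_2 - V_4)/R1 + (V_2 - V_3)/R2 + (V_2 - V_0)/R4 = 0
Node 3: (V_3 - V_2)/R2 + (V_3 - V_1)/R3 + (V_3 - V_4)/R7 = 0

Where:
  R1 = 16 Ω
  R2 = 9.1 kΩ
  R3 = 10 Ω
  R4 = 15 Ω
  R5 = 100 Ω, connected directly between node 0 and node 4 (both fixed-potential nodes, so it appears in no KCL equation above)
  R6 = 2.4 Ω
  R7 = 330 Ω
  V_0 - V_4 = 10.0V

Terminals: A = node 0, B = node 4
Nodal analysis, taking node 4 as the 0 V reference.
Source V1 fixes V_0 = 10 V.
KCL at each unknown node (sum of currents leaving = 0; resistances in Ω):
  Node 1: (V_1 - V_3)/10 + (V_1 - 0)/2.4 = 0
  Node 2: (V_2 - 0)/16 + (V_2 - V_3)/9100 + (V_2 - 10)/15 = 0
  Node 3: (V_3 - V_2)/9100 + (V_3 - V_1)/10 + (V_3 - 0)/330 = 0
Collecting terms (coefficients in siemens):
  0.5167·V_1 - 0.1·V_3 = 0
  0.1293·V_2 - 0.0001099·V_3 = 0.6667
  0.1031·V_3 - 0.1·V_1 - 0.0001099·V_2 = 0
Solving these 3 simultaneous equations (Gaussian elimination) gives:
  V_1 = 0.001309 V, V_2 = 5.157 V, V_3 = 0.006764 V
Power in each resistor, P = (ΔV)²/R:
  P_R1 = (5.157 - 0)²/16 = 1.662 W
  P_R2 = (5.157 - 0.006764)²/9100 = 0.002915 W
  P_R3 = (0.001309 - 0.006764)²/10 = 0.000002975 W
  P_R4 = (10 - 5.157)²/15 = 1.564 W
  P_R5 = (10 - 0)²/100 = 1 W
  P_R6 = (0.001309 - 0)²/2.4 = 0.000000714 W
  P_R7 = (0.006764 - 0)²/330 = 0.0000001386 W
P_total = P_R1 + P_R2 + P_R3 + P_R4 + P_R5 + P_R6 + P_R7 = 4.229 W

Final answer: 4.229 W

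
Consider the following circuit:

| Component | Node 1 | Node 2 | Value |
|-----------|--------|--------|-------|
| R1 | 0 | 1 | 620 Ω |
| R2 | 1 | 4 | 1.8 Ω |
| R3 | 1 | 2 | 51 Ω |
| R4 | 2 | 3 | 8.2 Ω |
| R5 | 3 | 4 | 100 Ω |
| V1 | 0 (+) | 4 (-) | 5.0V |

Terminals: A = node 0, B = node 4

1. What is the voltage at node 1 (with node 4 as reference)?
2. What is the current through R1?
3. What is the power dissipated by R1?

Nodal analysis, taking node 4 as the 0 V reference.
Source V1 fixes V_0 = 5 V.
KCL at each unknown node (sum of currents leaving = 0; resistances in Ω):
  Node 1: (V_1 - 5)/620 + (V_1 - 0)/1.8 + (V_1 - V_2)/51 = 0
  Node 2: (V_2 - V_1)/51 + (V_2 - V_3)/8.2 = 0
  Node 3: (V_3 - V_2)/8.2 + (V_3 - 0)/100 = 0
Collecting terms (coefficients in siemens):
  0.5768·V_1 - 0.01961·V_2 = 0.008065
  0.1416·V_2 - 0.01961·V_1 - 0.122·V_3 = 0
  0.132·V_3 - 0.122·V_2 = 0
Solving these 3 simultaneous equations (Gaussian elimination) gives:
  V_1 = 0.01431 V, V_2 = 0.009728 V, V_3 = 0.00899 V
Part 1:
  Read off the nodal solution: V_1 = 0.01431 V
Part 2:
  I_R1 = (V_0 - V_1)/R1 = (5 - 0.01431)/620 = 0.008041 A
  Magnitude: I_R1 = 0.008041 A
Part 3:
  I_R1 = (V_0 - V_1)/R1 = (5 - 0.01431)/620 = 0.008041 A
  P_R1 = I_R1² × R1 = (0.008041)² × 620 = 0.04009 W

Final answers:
1. V_1 = 0.01431 V
2. I_R1 = 0.008041 A
3. P_R1 = 0.04009 W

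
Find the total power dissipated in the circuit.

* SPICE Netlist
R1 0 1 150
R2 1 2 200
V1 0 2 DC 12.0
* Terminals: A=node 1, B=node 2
Nodal analysis, taking node 2 as the 0 V reference.
Source V1 fixes V_0 = 12 V.
KCL at each unknown node (sum of currents leaving = 0; resistances in Ω):
  Node 1: (V_1 - 12)/150 + (V_1 - 0)/200 = 0
Collecting terms: 0.01167 × V_1 = 0.08  =>  V_1 = 6.857 V
Power in each resistor, P = (ΔV)²/R:
  P_R1 = (12 - 6.857)²/150 = 0.1763 W
  P_R2 = (6.857 - 0)²/200 = 0.2351 W
P_total = P_R1 + P_R2 = 0.4114 W

Final answer: 0.4114 W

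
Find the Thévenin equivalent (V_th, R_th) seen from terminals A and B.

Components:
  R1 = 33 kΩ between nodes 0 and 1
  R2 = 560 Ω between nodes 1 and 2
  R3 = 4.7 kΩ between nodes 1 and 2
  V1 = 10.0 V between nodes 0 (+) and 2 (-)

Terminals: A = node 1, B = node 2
Step 1 — V_th is the open-circuit voltage V_A - V_B (nothing connected across the terminals).
Nodal analysis, taking node 2 as the 0 V reference.
Source V1 fixes V_0 = 10 V.
KCL at each unknown node (sum of currents leaving = 0; resistances in Ω):
  Node 1: (V_1 - 10)/33000 + (V_1 - 0)/560 + (V_1 - 0)/4700 = 0
Collecting terms: 0.002029 × V_1 = 0.000303  =>  V_1 = 0.1494 V
V_th = V_1 - V_2 = 0.1494 - 0 = 0.1494 V
Step 2 — R_th: zero the source — replace V1 by a short circuit (node 2 merges into node 0) — and find the resistance seen between A (node 1) and B (node 0).
Reduce the network between node 1 (A) and node 0 (B) by series/parallel combination:
  Rp1 = R1 ‖ R2 ‖ R3 (parallel, all between nodes 0 and 1) = 1/(1/33000 + 1/560 + 1/4700) = 492.9 Ω
R_th = 492.9 Ω

Final answer: V_th = 0.1494 V, R_th = 492.9 Ω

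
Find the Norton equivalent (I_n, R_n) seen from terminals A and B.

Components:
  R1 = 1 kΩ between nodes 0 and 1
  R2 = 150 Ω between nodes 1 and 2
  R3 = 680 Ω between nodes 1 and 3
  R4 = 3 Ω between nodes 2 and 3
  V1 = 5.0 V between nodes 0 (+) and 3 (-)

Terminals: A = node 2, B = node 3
Find the Thévenin equivalent first; then I_n = V_th/R_th and R_n = R_th.
Step 1 — V_th is the open-circuit voltage V_A - V_B (nothing connected across the terminals).
Nodal analysis, taking node 3 as the 0 V reference.
Source V1 fixes V_0 = 5 V.
KCL at each unknown node (sum of currents leaving = 0; resistances in Ω):
  Node 1: (V_1 - 5)/1000 + (V_1 - V_2)/150 + (V_1 - 0)/680 = 0
  Node 2: (V_2 - V_1)/150 + (V_2 - 0)/3 = 0
Collecting terms (coefficients in siemens):
  0.009137·V_1 - 0.006667·V_2 = 0.005
  0.34·V_2 - 0.006667·V_1 = 0
Determinant D = (0.009137)(0.34) - (-0.006667)(-0.006667) = 0.003062
V_1 = [(0.005)(0.34) - (-0.006667)(0)]/D = 0.5552 V
V_2 = [(0.009137)(0) - (0.005)(-0.006667)]/D = 0.01089 V
V_th = V_2 - V_3 = 0.01089 - 0 = 0.01089 V
Step 2 — R_th: zero the source — replace V1 by a short circuit (node 3 merges into node 0) — and find the resistance seen between A (node 2) and B (node 0).
Reduce the network between node 2 (A) and node 0 (B) by series/parallel combination:
  Rp1 = R1 ‖ R3 (parallel, both between nodes 0 and 1) = 1/(1/1000 + 1/680) = 404.8 Ω
  Rs1 = R2 + Rp1 (series, joined only at node 1) = 150 + 404.8 = 554.8 Ω
  Rp2 = R4 ‖ Rs1 (parallel, both between nodes 0 and 2) = 1/(1/3 + 1/554.8) = 2.984 Ω
R_th = 2.984 Ω
I_n = V_th/R_th = 0.01089/2.984 = 0.003648 A, and R_n = R_th = 2.984 Ω

Final answer: I_n = 0.003648 A, R_n = 2.984 Ω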